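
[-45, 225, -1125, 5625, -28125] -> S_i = -45*-5^i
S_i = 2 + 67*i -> [2, 69, 136, 203, 270]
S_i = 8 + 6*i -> [8, 14, 20, 26, 32]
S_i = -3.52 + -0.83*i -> [-3.52, -4.35, -5.18, -6.01, -6.84]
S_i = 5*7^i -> [5, 35, 245, 1715, 12005]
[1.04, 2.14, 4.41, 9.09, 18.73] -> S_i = 1.04*2.06^i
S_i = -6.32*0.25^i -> [-6.32, -1.58, -0.4, -0.1, -0.02]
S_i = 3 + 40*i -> [3, 43, 83, 123, 163]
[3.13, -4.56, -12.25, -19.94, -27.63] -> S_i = 3.13 + -7.69*i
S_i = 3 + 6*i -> [3, 9, 15, 21, 27]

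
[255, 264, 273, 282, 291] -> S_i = 255 + 9*i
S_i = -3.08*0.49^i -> [-3.08, -1.51, -0.74, -0.36, -0.18]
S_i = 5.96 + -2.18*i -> [5.96, 3.78, 1.6, -0.58, -2.76]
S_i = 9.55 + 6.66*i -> [9.55, 16.21, 22.87, 29.53, 36.19]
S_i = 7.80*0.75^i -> [7.8, 5.85, 4.39, 3.29, 2.47]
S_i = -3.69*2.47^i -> [-3.69, -9.11, -22.51, -55.61, -137.35]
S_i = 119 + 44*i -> [119, 163, 207, 251, 295]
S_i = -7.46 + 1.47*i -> [-7.46, -5.99, -4.52, -3.05, -1.58]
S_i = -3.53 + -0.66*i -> [-3.53, -4.19, -4.85, -5.51, -6.17]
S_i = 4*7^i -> [4, 28, 196, 1372, 9604]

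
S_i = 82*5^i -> [82, 410, 2050, 10250, 51250]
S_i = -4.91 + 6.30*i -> [-4.91, 1.39, 7.69, 13.99, 20.29]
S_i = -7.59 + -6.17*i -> [-7.59, -13.76, -19.93, -26.1, -32.27]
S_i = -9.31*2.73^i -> [-9.31, -25.42, -69.39, -189.43, -517.13]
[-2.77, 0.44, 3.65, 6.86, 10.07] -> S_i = -2.77 + 3.21*i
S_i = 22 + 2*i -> [22, 24, 26, 28, 30]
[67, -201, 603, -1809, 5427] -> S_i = 67*-3^i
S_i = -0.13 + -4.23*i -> [-0.13, -4.36, -8.59, -12.82, -17.05]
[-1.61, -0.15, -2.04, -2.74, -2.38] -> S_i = Random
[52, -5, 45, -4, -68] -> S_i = Random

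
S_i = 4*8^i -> [4, 32, 256, 2048, 16384]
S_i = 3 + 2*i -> [3, 5, 7, 9, 11]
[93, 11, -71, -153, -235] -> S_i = 93 + -82*i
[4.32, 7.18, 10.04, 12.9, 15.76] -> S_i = 4.32 + 2.86*i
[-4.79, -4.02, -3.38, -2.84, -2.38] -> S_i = -4.79*0.84^i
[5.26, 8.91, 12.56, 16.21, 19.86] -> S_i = 5.26 + 3.65*i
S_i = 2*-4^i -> [2, -8, 32, -128, 512]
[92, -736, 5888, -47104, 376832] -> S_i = 92*-8^i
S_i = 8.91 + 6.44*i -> [8.91, 15.35, 21.79, 28.23, 34.67]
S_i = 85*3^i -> [85, 255, 765, 2295, 6885]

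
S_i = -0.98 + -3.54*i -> [-0.98, -4.52, -8.06, -11.6, -15.14]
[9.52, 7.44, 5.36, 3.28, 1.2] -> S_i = 9.52 + -2.08*i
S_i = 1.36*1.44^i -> [1.36, 1.96, 2.82, 4.06, 5.85]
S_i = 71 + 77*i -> [71, 148, 225, 302, 379]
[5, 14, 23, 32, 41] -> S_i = 5 + 9*i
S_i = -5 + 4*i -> [-5, -1, 3, 7, 11]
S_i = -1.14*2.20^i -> [-1.14, -2.51, -5.52, -12.14, -26.71]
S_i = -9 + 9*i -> [-9, 0, 9, 18, 27]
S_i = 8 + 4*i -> [8, 12, 16, 20, 24]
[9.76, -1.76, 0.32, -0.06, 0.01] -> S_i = 9.76*(-0.18)^i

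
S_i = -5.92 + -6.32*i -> [-5.92, -12.24, -18.56, -24.88, -31.2]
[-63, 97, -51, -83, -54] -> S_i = Random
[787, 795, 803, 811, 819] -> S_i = 787 + 8*i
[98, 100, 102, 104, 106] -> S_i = 98 + 2*i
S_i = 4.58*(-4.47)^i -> [4.58, -20.47, 91.51, -409.06, 1828.5]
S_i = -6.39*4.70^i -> [-6.39, -30.03, -141.16, -663.43, -3118.12]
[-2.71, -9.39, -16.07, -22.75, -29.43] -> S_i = -2.71 + -6.68*i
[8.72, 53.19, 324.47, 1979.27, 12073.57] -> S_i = 8.72*6.10^i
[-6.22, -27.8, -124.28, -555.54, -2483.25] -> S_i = -6.22*4.47^i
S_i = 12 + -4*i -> [12, 8, 4, 0, -4]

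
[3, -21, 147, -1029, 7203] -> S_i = 3*-7^i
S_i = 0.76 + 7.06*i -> [0.76, 7.82, 14.88, 21.94, 29.0]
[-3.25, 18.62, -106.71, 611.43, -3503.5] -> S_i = -3.25*(-5.73)^i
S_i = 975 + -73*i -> [975, 902, 829, 756, 683]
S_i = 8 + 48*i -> [8, 56, 104, 152, 200]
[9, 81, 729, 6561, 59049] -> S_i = 9*9^i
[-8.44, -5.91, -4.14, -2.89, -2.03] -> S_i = -8.44*0.70^i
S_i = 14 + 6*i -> [14, 20, 26, 32, 38]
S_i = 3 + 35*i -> [3, 38, 73, 108, 143]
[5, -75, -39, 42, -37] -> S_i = Random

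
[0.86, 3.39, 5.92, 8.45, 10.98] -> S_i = 0.86 + 2.53*i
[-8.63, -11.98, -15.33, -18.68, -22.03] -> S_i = -8.63 + -3.35*i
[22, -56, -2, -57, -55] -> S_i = Random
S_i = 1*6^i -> [1, 6, 36, 216, 1296]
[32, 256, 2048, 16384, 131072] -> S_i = 32*8^i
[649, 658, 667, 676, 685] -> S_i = 649 + 9*i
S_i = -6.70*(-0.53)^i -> [-6.7, 3.55, -1.88, 1.0, -0.53]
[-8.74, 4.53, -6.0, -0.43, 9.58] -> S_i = Random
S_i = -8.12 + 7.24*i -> [-8.12, -0.88, 6.36, 13.6, 20.84]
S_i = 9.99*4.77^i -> [9.99, 47.65, 227.3, 1084.23, 5171.77]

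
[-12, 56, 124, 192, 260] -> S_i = -12 + 68*i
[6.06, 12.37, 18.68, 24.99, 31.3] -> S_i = 6.06 + 6.31*i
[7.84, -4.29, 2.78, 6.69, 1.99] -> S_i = Random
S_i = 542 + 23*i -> [542, 565, 588, 611, 634]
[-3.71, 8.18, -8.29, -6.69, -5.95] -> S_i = Random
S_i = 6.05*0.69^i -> [6.05, 4.17, 2.88, 1.99, 1.37]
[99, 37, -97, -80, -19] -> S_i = Random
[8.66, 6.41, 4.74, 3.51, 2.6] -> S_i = 8.66*0.74^i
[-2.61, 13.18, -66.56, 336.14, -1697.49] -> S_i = -2.61*(-5.05)^i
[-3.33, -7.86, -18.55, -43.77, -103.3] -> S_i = -3.33*2.36^i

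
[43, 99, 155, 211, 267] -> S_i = 43 + 56*i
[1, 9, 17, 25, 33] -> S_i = 1 + 8*i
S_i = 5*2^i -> [5, 10, 20, 40, 80]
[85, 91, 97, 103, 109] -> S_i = 85 + 6*i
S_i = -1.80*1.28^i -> [-1.8, -2.3, -2.95, -3.77, -4.83]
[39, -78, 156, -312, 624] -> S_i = 39*-2^i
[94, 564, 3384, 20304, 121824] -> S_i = 94*6^i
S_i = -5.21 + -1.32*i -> [-5.21, -6.53, -7.85, -9.17, -10.49]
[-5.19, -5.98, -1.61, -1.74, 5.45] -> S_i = Random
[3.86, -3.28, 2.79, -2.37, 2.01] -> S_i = 3.86*(-0.85)^i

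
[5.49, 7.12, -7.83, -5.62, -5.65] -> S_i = Random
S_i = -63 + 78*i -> [-63, 15, 93, 171, 249]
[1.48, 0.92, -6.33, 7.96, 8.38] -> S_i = Random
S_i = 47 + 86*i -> [47, 133, 219, 305, 391]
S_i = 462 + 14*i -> [462, 476, 490, 504, 518]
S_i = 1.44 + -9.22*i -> [1.44, -7.78, -17.0, -26.22, -35.44]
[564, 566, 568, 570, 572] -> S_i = 564 + 2*i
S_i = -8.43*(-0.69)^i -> [-8.43, 5.82, -4.01, 2.77, -1.91]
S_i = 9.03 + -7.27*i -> [9.03, 1.76, -5.51, -12.78, -20.05]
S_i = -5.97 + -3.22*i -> [-5.97, -9.19, -12.41, -15.63, -18.85]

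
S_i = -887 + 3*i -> [-887, -884, -881, -878, -875]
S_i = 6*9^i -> [6, 54, 486, 4374, 39366]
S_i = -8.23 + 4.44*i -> [-8.23, -3.79, 0.65, 5.09, 9.53]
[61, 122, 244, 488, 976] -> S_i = 61*2^i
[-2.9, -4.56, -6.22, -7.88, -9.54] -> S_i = -2.90 + -1.66*i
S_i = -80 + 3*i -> [-80, -77, -74, -71, -68]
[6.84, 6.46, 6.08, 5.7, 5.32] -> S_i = 6.84 + -0.38*i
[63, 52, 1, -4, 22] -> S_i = Random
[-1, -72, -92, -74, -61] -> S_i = Random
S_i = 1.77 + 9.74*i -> [1.77, 11.51, 21.25, 30.99, 40.73]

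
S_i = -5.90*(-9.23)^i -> [-5.9, 54.46, -502.64, 4639.35, -42821.2]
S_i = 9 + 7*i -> [9, 16, 23, 30, 37]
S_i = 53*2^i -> [53, 106, 212, 424, 848]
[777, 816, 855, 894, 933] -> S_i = 777 + 39*i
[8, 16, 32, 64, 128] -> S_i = 8*2^i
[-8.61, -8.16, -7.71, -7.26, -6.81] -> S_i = -8.61 + 0.45*i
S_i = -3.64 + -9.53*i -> [-3.64, -13.17, -22.7, -32.23, -41.76]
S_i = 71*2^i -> [71, 142, 284, 568, 1136]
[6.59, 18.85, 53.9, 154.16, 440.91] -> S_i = 6.59*2.86^i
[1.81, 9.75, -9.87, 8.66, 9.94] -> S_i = Random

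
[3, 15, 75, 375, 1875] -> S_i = 3*5^i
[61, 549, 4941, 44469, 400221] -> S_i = 61*9^i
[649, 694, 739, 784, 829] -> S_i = 649 + 45*i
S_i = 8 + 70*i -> [8, 78, 148, 218, 288]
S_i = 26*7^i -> [26, 182, 1274, 8918, 62426]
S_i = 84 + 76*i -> [84, 160, 236, 312, 388]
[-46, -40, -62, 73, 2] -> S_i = Random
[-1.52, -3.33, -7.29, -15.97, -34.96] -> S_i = -1.52*2.19^i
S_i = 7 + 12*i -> [7, 19, 31, 43, 55]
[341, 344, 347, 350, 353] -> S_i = 341 + 3*i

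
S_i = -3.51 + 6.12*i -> [-3.51, 2.61, 8.73, 14.85, 20.97]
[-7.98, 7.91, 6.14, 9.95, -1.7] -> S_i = Random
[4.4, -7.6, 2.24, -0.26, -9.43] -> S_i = Random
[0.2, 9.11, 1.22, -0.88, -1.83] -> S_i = Random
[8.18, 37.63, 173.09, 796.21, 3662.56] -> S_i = 8.18*4.60^i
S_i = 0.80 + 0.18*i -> [0.8, 0.98, 1.16, 1.34, 1.52]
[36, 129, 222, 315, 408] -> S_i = 36 + 93*i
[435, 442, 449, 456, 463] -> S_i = 435 + 7*i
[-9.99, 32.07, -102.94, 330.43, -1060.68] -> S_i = -9.99*(-3.21)^i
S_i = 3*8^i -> [3, 24, 192, 1536, 12288]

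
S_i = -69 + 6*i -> [-69, -63, -57, -51, -45]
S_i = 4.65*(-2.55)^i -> [4.65, -11.86, 30.24, -77.1, 196.61]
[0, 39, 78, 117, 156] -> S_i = 0 + 39*i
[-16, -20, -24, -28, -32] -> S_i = -16 + -4*i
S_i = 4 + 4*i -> [4, 8, 12, 16, 20]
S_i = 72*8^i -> [72, 576, 4608, 36864, 294912]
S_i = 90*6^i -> [90, 540, 3240, 19440, 116640]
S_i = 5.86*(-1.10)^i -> [5.86, -6.45, 7.09, -7.8, 8.58]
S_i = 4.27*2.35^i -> [4.27, 10.03, 23.58, 55.42, 130.23]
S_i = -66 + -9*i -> [-66, -75, -84, -93, -102]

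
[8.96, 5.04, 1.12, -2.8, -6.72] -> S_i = 8.96 + -3.92*i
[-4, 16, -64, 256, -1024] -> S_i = -4*-4^i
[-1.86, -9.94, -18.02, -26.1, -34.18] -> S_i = -1.86 + -8.08*i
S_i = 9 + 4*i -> [9, 13, 17, 21, 25]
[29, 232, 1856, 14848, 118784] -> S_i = 29*8^i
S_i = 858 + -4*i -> [858, 854, 850, 846, 842]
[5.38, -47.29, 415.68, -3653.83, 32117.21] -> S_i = 5.38*(-8.79)^i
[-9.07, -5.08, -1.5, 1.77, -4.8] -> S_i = Random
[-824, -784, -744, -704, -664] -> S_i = -824 + 40*i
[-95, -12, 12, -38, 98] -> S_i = Random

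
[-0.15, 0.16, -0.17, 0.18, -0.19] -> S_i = -0.15*(-1.06)^i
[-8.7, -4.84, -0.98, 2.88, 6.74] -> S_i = -8.70 + 3.86*i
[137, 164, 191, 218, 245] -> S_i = 137 + 27*i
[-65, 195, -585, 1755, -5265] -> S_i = -65*-3^i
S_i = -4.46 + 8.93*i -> [-4.46, 4.47, 13.4, 22.33, 31.26]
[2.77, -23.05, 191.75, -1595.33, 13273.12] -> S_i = 2.77*(-8.32)^i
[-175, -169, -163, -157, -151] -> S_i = -175 + 6*i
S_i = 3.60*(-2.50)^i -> [3.6, -9.0, 22.5, -56.25, 140.62]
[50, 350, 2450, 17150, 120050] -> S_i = 50*7^i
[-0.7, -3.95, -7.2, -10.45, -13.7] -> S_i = -0.70 + -3.25*i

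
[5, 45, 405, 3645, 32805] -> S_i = 5*9^i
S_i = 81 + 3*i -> [81, 84, 87, 90, 93]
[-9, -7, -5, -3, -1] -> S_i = -9 + 2*i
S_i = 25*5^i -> [25, 125, 625, 3125, 15625]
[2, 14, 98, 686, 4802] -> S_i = 2*7^i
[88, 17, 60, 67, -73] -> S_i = Random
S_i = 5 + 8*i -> [5, 13, 21, 29, 37]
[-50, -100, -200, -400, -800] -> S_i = -50*2^i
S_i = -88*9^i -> [-88, -792, -7128, -64152, -577368]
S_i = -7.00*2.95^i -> [-7.0, -20.65, -60.92, -179.71, -530.13]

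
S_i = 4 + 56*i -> [4, 60, 116, 172, 228]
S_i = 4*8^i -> [4, 32, 256, 2048, 16384]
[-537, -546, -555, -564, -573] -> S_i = -537 + -9*i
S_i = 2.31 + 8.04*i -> [2.31, 10.35, 18.39, 26.43, 34.47]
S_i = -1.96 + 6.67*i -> [-1.96, 4.71, 11.38, 18.05, 24.72]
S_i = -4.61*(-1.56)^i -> [-4.61, 7.19, -11.22, 17.5, -27.3]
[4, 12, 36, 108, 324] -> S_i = 4*3^i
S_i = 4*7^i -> [4, 28, 196, 1372, 9604]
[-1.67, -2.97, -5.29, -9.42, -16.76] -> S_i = -1.67*1.78^i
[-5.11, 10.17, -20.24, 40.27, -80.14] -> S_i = -5.11*(-1.99)^i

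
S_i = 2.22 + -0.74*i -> [2.22, 1.48, 0.74, 0.0, -0.74]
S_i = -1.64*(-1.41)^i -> [-1.64, 2.31, -3.26, 4.6, -6.48]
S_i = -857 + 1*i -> [-857, -856, -855, -854, -853]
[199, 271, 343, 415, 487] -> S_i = 199 + 72*i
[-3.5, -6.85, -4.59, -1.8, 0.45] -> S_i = Random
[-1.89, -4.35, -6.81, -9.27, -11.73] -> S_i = -1.89 + -2.46*i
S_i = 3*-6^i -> [3, -18, 108, -648, 3888]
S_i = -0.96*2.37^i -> [-0.96, -2.28, -5.39, -12.78, -30.29]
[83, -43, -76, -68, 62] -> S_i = Random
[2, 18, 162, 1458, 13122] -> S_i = 2*9^i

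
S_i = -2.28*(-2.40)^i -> [-2.28, 5.47, -13.13, 31.52, -75.64]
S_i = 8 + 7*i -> [8, 15, 22, 29, 36]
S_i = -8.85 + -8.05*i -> [-8.85, -16.9, -24.95, -33.0, -41.05]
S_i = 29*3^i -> [29, 87, 261, 783, 2349]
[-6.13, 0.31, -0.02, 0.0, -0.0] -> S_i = -6.13*(-0.05)^i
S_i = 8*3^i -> [8, 24, 72, 216, 648]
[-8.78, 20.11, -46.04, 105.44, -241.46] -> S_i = -8.78*(-2.29)^i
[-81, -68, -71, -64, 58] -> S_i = Random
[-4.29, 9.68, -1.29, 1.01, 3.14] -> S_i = Random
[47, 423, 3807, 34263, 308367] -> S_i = 47*9^i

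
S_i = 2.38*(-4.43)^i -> [2.38, -10.54, 46.71, -206.91, 916.63]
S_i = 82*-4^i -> [82, -328, 1312, -5248, 20992]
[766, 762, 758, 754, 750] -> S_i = 766 + -4*i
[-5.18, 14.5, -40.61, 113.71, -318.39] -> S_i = -5.18*(-2.80)^i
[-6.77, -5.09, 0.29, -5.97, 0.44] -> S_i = Random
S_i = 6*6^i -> [6, 36, 216, 1296, 7776]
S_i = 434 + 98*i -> [434, 532, 630, 728, 826]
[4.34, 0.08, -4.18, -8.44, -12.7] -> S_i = 4.34 + -4.26*i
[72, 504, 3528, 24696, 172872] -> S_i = 72*7^i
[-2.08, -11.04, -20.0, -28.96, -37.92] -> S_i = -2.08 + -8.96*i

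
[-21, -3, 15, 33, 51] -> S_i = -21 + 18*i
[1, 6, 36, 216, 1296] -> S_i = 1*6^i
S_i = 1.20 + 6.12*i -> [1.2, 7.32, 13.44, 19.56, 25.68]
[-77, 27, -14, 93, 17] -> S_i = Random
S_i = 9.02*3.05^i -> [9.02, 27.51, 83.91, 255.92, 780.56]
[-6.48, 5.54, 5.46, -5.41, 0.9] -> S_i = Random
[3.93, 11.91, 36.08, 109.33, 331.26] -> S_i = 3.93*3.03^i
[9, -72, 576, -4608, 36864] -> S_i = 9*-8^i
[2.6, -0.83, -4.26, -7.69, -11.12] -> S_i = 2.60 + -3.43*i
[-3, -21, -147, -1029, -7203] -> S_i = -3*7^i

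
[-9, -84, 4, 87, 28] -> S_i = Random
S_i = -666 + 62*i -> [-666, -604, -542, -480, -418]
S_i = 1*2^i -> [1, 2, 4, 8, 16]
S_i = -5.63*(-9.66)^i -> [-5.63, 54.39, -525.37, 5075.04, -49024.92]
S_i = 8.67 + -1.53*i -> [8.67, 7.14, 5.61, 4.08, 2.55]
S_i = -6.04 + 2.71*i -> [-6.04, -3.33, -0.62, 2.09, 4.8]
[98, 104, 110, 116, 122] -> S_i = 98 + 6*i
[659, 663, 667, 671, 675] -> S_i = 659 + 4*i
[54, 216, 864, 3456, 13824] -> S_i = 54*4^i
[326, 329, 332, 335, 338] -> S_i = 326 + 3*i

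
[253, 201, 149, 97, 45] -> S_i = 253 + -52*i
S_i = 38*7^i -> [38, 266, 1862, 13034, 91238]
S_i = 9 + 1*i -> [9, 10, 11, 12, 13]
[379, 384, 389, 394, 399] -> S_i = 379 + 5*i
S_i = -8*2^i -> [-8, -16, -32, -64, -128]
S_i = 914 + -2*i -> [914, 912, 910, 908, 906]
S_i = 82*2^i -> [82, 164, 328, 656, 1312]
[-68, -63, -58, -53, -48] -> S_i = -68 + 5*i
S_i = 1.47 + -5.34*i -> [1.47, -3.87, -9.21, -14.55, -19.89]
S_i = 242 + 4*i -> [242, 246, 250, 254, 258]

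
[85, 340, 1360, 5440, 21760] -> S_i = 85*4^i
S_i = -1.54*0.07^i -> [-1.54, -0.11, -0.01, -0.0, -0.0]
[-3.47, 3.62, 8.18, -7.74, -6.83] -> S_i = Random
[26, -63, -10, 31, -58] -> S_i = Random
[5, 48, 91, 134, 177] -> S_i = 5 + 43*i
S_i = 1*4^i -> [1, 4, 16, 64, 256]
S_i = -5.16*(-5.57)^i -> [-5.16, 28.74, -160.09, 891.69, -4966.73]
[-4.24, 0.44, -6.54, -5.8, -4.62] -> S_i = Random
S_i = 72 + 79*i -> [72, 151, 230, 309, 388]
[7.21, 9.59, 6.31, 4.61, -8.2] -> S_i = Random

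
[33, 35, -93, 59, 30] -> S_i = Random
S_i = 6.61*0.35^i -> [6.61, 2.31, 0.81, 0.28, 0.1]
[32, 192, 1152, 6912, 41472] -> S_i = 32*6^i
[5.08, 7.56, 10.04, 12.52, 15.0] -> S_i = 5.08 + 2.48*i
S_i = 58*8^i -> [58, 464, 3712, 29696, 237568]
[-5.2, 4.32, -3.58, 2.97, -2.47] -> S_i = -5.20*(-0.83)^i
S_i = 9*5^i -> [9, 45, 225, 1125, 5625]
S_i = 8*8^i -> [8, 64, 512, 4096, 32768]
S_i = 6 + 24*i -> [6, 30, 54, 78, 102]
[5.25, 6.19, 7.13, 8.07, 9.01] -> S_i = 5.25 + 0.94*i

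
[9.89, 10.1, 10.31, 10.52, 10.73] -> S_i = 9.89 + 0.21*i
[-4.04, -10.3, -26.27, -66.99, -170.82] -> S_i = -4.04*2.55^i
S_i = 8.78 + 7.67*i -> [8.78, 16.45, 24.12, 31.79, 39.46]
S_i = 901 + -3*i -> [901, 898, 895, 892, 889]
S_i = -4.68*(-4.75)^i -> [-4.68, 22.23, -105.59, 501.56, -2382.43]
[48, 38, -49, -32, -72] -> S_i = Random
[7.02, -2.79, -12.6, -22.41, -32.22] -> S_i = 7.02 + -9.81*i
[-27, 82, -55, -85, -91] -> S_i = Random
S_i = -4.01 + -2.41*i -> [-4.01, -6.42, -8.83, -11.24, -13.65]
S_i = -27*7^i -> [-27, -189, -1323, -9261, -64827]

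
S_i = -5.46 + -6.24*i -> [-5.46, -11.7, -17.94, -24.18, -30.42]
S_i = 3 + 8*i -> [3, 11, 19, 27, 35]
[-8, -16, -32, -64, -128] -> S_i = -8*2^i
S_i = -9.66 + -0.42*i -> [-9.66, -10.08, -10.5, -10.92, -11.34]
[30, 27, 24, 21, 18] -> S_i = 30 + -3*i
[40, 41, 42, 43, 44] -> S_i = 40 + 1*i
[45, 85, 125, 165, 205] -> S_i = 45 + 40*i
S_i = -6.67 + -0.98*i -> [-6.67, -7.65, -8.63, -9.61, -10.59]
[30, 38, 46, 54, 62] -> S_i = 30 + 8*i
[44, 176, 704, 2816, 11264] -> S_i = 44*4^i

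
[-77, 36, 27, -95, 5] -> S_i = Random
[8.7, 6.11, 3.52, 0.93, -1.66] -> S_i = 8.70 + -2.59*i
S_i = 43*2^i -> [43, 86, 172, 344, 688]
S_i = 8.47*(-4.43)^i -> [8.47, -37.52, 166.22, -736.37, 3262.11]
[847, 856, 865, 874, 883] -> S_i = 847 + 9*i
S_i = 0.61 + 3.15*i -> [0.61, 3.76, 6.91, 10.06, 13.21]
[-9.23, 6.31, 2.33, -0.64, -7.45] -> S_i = Random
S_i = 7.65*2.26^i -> [7.65, 17.29, 39.07, 88.31, 199.57]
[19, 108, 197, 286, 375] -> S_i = 19 + 89*i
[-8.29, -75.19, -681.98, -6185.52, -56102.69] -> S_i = -8.29*9.07^i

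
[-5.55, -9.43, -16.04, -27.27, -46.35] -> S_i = -5.55*1.70^i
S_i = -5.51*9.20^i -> [-5.51, -50.69, -466.37, -4290.57, -39473.25]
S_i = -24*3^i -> [-24, -72, -216, -648, -1944]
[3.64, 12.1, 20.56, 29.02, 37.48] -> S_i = 3.64 + 8.46*i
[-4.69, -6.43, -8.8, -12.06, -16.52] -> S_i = -4.69*1.37^i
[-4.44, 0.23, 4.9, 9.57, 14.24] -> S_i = -4.44 + 4.67*i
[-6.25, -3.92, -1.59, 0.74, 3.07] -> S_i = -6.25 + 2.33*i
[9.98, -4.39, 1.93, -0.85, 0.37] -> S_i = 9.98*(-0.44)^i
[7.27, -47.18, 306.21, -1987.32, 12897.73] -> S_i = 7.27*(-6.49)^i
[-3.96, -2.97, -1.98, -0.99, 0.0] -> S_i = -3.96 + 0.99*i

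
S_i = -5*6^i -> [-5, -30, -180, -1080, -6480]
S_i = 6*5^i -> [6, 30, 150, 750, 3750]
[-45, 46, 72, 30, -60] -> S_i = Random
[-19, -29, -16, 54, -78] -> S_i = Random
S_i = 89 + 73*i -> [89, 162, 235, 308, 381]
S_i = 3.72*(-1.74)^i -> [3.72, -6.47, 11.26, -19.6, 34.1]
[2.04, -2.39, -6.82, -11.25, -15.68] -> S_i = 2.04 + -4.43*i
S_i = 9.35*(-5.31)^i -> [9.35, -49.65, 263.63, -1399.89, 7433.44]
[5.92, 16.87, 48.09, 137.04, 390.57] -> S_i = 5.92*2.85^i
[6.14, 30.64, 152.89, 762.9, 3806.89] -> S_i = 6.14*4.99^i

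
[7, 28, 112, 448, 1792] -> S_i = 7*4^i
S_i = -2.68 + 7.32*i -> [-2.68, 4.64, 11.96, 19.28, 26.6]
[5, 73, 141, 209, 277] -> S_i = 5 + 68*i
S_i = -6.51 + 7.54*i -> [-6.51, 1.03, 8.57, 16.11, 23.65]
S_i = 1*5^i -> [1, 5, 25, 125, 625]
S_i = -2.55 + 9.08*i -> [-2.55, 6.53, 15.61, 24.69, 33.77]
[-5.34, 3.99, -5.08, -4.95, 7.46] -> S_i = Random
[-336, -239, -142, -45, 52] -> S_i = -336 + 97*i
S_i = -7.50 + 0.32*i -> [-7.5, -7.18, -6.86, -6.54, -6.22]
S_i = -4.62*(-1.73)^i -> [-4.62, 7.99, -13.83, 23.92, -41.38]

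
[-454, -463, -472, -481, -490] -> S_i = -454 + -9*i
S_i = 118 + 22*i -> [118, 140, 162, 184, 206]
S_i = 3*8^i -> [3, 24, 192, 1536, 12288]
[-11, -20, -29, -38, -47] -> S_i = -11 + -9*i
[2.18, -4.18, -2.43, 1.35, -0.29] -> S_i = Random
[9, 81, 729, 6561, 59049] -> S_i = 9*9^i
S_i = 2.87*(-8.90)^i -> [2.87, -25.54, 227.33, -2023.26, 18007.02]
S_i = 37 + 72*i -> [37, 109, 181, 253, 325]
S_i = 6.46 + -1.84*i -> [6.46, 4.62, 2.78, 0.94, -0.9]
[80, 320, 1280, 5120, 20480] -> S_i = 80*4^i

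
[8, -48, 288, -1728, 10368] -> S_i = 8*-6^i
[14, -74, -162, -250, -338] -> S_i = 14 + -88*i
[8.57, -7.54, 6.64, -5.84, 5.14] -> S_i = 8.57*(-0.88)^i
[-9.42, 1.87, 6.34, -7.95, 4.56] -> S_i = Random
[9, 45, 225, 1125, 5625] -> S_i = 9*5^i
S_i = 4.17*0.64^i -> [4.17, 2.67, 1.71, 1.09, 0.7]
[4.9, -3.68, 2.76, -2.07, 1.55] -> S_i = 4.90*(-0.75)^i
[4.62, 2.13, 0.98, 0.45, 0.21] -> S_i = 4.62*0.46^i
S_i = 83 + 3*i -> [83, 86, 89, 92, 95]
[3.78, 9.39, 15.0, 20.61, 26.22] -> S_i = 3.78 + 5.61*i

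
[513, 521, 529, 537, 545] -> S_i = 513 + 8*i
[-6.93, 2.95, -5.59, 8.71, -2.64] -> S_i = Random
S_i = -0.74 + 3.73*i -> [-0.74, 2.99, 6.72, 10.45, 14.18]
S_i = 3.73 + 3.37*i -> [3.73, 7.1, 10.47, 13.84, 17.21]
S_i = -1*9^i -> [-1, -9, -81, -729, -6561]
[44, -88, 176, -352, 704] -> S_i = 44*-2^i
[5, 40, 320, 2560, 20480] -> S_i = 5*8^i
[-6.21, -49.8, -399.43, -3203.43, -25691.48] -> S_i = -6.21*8.02^i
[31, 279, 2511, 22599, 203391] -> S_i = 31*9^i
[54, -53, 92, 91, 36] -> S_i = Random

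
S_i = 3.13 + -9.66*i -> [3.13, -6.53, -16.19, -25.85, -35.51]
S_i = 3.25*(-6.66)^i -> [3.25, -21.64, 144.16, -960.08, 6394.11]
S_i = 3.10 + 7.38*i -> [3.1, 10.48, 17.86, 25.24, 32.62]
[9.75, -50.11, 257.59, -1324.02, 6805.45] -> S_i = 9.75*(-5.14)^i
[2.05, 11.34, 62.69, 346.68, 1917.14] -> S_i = 2.05*5.53^i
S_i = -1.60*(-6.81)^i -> [-1.6, 10.9, -74.2, 505.31, -3441.19]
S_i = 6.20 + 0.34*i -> [6.2, 6.54, 6.88, 7.22, 7.56]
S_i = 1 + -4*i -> [1, -3, -7, -11, -15]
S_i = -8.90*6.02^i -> [-8.9, -53.58, -322.54, -1941.69, -11688.96]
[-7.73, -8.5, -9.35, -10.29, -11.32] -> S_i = -7.73*1.10^i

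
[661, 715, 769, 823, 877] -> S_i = 661 + 54*i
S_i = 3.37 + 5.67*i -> [3.37, 9.04, 14.71, 20.38, 26.05]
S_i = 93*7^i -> [93, 651, 4557, 31899, 223293]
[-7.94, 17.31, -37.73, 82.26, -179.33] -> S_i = -7.94*(-2.18)^i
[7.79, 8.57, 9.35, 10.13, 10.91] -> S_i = 7.79 + 0.78*i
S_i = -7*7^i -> [-7, -49, -343, -2401, -16807]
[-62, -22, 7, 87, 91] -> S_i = Random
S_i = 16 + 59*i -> [16, 75, 134, 193, 252]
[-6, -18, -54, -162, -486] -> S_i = -6*3^i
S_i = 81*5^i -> [81, 405, 2025, 10125, 50625]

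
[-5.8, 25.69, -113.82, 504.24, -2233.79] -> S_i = -5.80*(-4.43)^i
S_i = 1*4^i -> [1, 4, 16, 64, 256]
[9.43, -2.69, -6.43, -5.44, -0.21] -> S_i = Random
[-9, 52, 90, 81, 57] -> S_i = Random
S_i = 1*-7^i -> [1, -7, 49, -343, 2401]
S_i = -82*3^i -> [-82, -246, -738, -2214, -6642]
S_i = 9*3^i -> [9, 27, 81, 243, 729]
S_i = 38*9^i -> [38, 342, 3078, 27702, 249318]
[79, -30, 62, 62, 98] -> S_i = Random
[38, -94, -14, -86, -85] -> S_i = Random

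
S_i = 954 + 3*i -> [954, 957, 960, 963, 966]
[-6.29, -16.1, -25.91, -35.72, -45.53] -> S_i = -6.29 + -9.81*i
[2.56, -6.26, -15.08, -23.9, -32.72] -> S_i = 2.56 + -8.82*i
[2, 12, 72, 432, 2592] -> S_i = 2*6^i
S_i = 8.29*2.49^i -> [8.29, 20.64, 51.4, 127.98, 318.68]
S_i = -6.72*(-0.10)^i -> [-6.72, 0.67, -0.07, 0.01, -0.0]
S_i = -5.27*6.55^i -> [-5.27, -34.52, -226.1, -1480.93, -9700.09]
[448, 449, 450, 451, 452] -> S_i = 448 + 1*i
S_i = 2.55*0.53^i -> [2.55, 1.35, 0.72, 0.38, 0.2]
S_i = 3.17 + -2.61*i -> [3.17, 0.56, -2.05, -4.66, -7.27]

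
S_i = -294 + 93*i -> [-294, -201, -108, -15, 78]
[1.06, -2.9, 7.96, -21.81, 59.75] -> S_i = 1.06*(-2.74)^i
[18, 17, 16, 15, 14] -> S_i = 18 + -1*i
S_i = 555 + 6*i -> [555, 561, 567, 573, 579]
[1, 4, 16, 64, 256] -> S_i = 1*4^i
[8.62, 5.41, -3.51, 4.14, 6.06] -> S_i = Random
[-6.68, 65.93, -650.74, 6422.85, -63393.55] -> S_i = -6.68*(-9.87)^i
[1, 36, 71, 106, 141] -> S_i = 1 + 35*i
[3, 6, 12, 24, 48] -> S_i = 3*2^i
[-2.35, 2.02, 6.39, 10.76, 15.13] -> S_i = -2.35 + 4.37*i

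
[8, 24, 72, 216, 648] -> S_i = 8*3^i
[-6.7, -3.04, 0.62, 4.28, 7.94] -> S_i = -6.70 + 3.66*i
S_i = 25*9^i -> [25, 225, 2025, 18225, 164025]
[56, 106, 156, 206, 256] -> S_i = 56 + 50*i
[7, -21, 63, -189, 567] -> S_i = 7*-3^i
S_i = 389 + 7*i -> [389, 396, 403, 410, 417]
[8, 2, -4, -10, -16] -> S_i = 8 + -6*i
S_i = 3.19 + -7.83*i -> [3.19, -4.64, -12.47, -20.3, -28.13]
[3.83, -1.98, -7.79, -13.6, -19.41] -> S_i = 3.83 + -5.81*i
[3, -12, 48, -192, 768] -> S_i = 3*-4^i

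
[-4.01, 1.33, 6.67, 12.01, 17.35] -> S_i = -4.01 + 5.34*i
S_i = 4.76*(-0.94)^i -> [4.76, -4.47, 4.21, -3.95, 3.72]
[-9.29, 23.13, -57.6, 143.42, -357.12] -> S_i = -9.29*(-2.49)^i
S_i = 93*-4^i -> [93, -372, 1488, -5952, 23808]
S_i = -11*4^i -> [-11, -44, -176, -704, -2816]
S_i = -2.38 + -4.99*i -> [-2.38, -7.37, -12.36, -17.35, -22.34]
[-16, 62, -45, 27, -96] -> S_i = Random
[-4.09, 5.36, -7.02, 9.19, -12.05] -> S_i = -4.09*(-1.31)^i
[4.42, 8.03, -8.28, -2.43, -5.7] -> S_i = Random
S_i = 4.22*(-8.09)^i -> [4.22, -34.14, 276.19, -2234.39, 18076.18]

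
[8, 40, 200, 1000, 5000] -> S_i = 8*5^i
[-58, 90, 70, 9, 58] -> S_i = Random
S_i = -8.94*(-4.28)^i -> [-8.94, 38.26, -163.77, 700.92, -2999.94]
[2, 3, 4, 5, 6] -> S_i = 2 + 1*i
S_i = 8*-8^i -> [8, -64, 512, -4096, 32768]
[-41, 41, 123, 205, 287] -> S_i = -41 + 82*i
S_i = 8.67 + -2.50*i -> [8.67, 6.17, 3.67, 1.17, -1.33]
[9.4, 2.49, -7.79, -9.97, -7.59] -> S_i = Random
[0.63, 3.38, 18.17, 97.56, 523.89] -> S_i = 0.63*5.37^i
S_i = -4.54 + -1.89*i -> [-4.54, -6.43, -8.32, -10.21, -12.1]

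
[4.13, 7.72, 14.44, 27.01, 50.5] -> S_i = 4.13*1.87^i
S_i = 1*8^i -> [1, 8, 64, 512, 4096]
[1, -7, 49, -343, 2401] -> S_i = 1*-7^i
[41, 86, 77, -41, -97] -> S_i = Random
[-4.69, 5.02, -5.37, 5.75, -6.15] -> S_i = -4.69*(-1.07)^i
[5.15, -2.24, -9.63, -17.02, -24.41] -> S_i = 5.15 + -7.39*i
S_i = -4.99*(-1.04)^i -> [-4.99, 5.19, -5.4, 5.61, -5.84]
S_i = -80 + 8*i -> [-80, -72, -64, -56, -48]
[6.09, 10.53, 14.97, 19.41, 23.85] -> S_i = 6.09 + 4.44*i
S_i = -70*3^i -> [-70, -210, -630, -1890, -5670]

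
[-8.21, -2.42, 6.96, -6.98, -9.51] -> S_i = Random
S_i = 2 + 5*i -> [2, 7, 12, 17, 22]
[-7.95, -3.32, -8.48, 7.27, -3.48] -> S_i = Random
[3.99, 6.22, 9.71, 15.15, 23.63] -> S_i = 3.99*1.56^i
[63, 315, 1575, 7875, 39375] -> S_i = 63*5^i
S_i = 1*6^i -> [1, 6, 36, 216, 1296]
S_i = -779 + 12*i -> [-779, -767, -755, -743, -731]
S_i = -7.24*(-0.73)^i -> [-7.24, 5.29, -3.86, 2.82, -2.06]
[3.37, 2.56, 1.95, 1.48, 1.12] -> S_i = 3.37*0.76^i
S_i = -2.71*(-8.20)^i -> [-2.71, 22.22, -182.22, 1494.21, -12252.5]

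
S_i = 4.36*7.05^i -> [4.36, 30.74, 216.7, 1527.76, 10770.68]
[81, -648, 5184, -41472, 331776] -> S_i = 81*-8^i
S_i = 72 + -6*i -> [72, 66, 60, 54, 48]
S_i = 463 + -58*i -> [463, 405, 347, 289, 231]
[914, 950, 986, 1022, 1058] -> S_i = 914 + 36*i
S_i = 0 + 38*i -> [0, 38, 76, 114, 152]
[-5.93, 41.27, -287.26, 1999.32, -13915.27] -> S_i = -5.93*(-6.96)^i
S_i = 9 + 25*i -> [9, 34, 59, 84, 109]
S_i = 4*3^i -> [4, 12, 36, 108, 324]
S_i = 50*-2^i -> [50, -100, 200, -400, 800]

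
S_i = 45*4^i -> [45, 180, 720, 2880, 11520]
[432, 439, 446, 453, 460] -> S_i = 432 + 7*i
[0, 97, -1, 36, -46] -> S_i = Random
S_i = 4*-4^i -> [4, -16, 64, -256, 1024]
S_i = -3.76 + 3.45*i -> [-3.76, -0.31, 3.14, 6.59, 10.04]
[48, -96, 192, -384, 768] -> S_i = 48*-2^i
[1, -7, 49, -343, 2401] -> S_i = 1*-7^i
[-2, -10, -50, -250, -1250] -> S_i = -2*5^i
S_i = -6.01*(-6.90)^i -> [-6.01, 41.47, -286.14, 1974.34, -13622.94]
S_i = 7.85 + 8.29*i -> [7.85, 16.14, 24.43, 32.72, 41.01]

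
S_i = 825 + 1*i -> [825, 826, 827, 828, 829]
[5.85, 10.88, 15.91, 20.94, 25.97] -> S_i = 5.85 + 5.03*i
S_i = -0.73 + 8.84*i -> [-0.73, 8.11, 16.95, 25.79, 34.63]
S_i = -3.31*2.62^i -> [-3.31, -8.67, -22.72, -59.53, -155.97]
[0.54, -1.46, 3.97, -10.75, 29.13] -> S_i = 0.54*(-2.71)^i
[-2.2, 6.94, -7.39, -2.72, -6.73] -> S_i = Random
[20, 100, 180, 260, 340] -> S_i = 20 + 80*i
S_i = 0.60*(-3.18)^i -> [0.6, -1.91, 6.07, -19.29, 61.36]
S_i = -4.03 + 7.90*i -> [-4.03, 3.87, 11.77, 19.67, 27.57]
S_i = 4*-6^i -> [4, -24, 144, -864, 5184]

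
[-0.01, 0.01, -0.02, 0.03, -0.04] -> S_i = -0.01*(-1.44)^i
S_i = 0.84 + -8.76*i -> [0.84, -7.92, -16.68, -25.44, -34.2]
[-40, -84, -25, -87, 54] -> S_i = Random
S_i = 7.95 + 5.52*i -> [7.95, 13.47, 18.99, 24.51, 30.03]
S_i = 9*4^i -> [9, 36, 144, 576, 2304]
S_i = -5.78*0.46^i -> [-5.78, -2.66, -1.22, -0.56, -0.26]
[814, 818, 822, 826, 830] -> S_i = 814 + 4*i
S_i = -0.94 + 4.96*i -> [-0.94, 4.02, 8.98, 13.94, 18.9]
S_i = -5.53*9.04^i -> [-5.53, -49.99, -451.92, -4085.36, -36931.66]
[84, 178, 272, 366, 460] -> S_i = 84 + 94*i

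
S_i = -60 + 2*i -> [-60, -58, -56, -54, -52]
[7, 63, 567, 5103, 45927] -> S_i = 7*9^i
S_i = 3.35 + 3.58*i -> [3.35, 6.93, 10.51, 14.09, 17.67]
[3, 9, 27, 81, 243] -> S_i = 3*3^i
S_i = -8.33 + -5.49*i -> [-8.33, -13.82, -19.31, -24.8, -30.29]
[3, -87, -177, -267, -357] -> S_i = 3 + -90*i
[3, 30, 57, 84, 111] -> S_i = 3 + 27*i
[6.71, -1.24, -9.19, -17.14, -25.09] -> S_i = 6.71 + -7.95*i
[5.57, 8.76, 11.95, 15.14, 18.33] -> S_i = 5.57 + 3.19*i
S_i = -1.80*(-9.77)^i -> [-1.8, 17.59, -171.82, 1678.63, -16400.26]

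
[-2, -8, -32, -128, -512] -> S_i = -2*4^i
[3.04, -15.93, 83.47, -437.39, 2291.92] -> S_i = 3.04*(-5.24)^i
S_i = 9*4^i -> [9, 36, 144, 576, 2304]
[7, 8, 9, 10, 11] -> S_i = 7 + 1*i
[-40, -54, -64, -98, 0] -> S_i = Random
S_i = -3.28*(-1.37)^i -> [-3.28, 4.49, -6.16, 8.43, -11.55]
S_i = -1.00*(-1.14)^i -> [-1.0, 1.14, -1.3, 1.48, -1.69]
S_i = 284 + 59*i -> [284, 343, 402, 461, 520]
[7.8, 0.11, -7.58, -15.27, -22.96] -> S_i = 7.80 + -7.69*i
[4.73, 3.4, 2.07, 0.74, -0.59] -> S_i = 4.73 + -1.33*i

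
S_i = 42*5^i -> [42, 210, 1050, 5250, 26250]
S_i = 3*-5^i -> [3, -15, 75, -375, 1875]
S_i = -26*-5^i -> [-26, 130, -650, 3250, -16250]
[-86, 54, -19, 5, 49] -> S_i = Random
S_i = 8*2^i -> [8, 16, 32, 64, 128]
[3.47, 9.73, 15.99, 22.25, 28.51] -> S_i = 3.47 + 6.26*i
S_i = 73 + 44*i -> [73, 117, 161, 205, 249]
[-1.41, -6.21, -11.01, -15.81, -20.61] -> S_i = -1.41 + -4.80*i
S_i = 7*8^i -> [7, 56, 448, 3584, 28672]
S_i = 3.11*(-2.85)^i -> [3.11, -8.86, 25.26, -71.99, 205.18]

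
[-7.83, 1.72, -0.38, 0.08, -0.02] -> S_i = -7.83*(-0.22)^i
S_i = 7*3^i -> [7, 21, 63, 189, 567]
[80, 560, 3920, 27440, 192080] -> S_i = 80*7^i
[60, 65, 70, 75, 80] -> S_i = 60 + 5*i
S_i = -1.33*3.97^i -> [-1.33, -5.28, -20.96, -83.22, -330.38]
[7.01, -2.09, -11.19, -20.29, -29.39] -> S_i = 7.01 + -9.10*i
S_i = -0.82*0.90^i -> [-0.82, -0.74, -0.66, -0.6, -0.54]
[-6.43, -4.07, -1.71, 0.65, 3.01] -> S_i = -6.43 + 2.36*i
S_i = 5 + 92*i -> [5, 97, 189, 281, 373]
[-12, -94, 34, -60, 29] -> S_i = Random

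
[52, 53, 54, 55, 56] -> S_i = 52 + 1*i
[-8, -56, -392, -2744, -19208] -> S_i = -8*7^i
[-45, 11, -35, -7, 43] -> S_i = Random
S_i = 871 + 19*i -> [871, 890, 909, 928, 947]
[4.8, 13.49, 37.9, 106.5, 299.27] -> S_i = 4.80*2.81^i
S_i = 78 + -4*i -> [78, 74, 70, 66, 62]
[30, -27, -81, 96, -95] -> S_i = Random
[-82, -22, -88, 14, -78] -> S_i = Random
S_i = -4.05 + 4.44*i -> [-4.05, 0.39, 4.83, 9.27, 13.71]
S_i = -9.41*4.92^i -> [-9.41, -46.3, -227.78, -1120.69, -5513.79]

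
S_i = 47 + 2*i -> [47, 49, 51, 53, 55]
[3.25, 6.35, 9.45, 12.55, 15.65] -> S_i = 3.25 + 3.10*i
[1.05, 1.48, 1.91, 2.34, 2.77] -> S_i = 1.05 + 0.43*i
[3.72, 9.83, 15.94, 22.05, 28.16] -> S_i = 3.72 + 6.11*i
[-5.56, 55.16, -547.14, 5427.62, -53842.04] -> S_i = -5.56*(-9.92)^i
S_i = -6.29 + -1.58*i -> [-6.29, -7.87, -9.45, -11.03, -12.61]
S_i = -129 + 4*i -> [-129, -125, -121, -117, -113]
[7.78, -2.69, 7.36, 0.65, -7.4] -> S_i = Random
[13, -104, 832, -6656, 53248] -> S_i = 13*-8^i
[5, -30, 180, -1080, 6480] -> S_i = 5*-6^i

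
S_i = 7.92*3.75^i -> [7.92, 29.7, 111.38, 417.66, 1566.21]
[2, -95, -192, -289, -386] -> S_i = 2 + -97*i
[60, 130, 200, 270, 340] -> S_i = 60 + 70*i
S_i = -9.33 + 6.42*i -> [-9.33, -2.91, 3.51, 9.93, 16.35]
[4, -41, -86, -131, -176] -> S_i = 4 + -45*i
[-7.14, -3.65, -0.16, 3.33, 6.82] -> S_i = -7.14 + 3.49*i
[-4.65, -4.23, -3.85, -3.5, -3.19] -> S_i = -4.65*0.91^i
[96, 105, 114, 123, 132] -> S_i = 96 + 9*i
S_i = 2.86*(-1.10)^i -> [2.86, -3.15, 3.46, -3.81, 4.19]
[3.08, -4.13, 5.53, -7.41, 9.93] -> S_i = 3.08*(-1.34)^i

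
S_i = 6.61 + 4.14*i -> [6.61, 10.75, 14.89, 19.03, 23.17]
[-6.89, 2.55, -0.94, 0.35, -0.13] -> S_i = -6.89*(-0.37)^i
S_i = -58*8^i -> [-58, -464, -3712, -29696, -237568]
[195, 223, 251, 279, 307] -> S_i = 195 + 28*i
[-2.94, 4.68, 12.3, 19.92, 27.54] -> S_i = -2.94 + 7.62*i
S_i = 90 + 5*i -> [90, 95, 100, 105, 110]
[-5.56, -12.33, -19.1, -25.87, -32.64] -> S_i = -5.56 + -6.77*i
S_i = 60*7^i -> [60, 420, 2940, 20580, 144060]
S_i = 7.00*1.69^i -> [7.0, 11.83, 19.99, 33.79, 57.1]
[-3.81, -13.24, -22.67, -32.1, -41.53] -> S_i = -3.81 + -9.43*i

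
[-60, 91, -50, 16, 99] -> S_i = Random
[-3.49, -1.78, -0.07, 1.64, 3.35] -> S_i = -3.49 + 1.71*i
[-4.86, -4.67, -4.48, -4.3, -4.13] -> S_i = -4.86*0.96^i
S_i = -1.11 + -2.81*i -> [-1.11, -3.92, -6.73, -9.54, -12.35]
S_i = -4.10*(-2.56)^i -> [-4.1, 10.5, -26.87, 68.79, -176.09]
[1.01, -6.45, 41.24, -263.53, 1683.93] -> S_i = 1.01*(-6.39)^i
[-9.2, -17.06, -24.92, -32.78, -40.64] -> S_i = -9.20 + -7.86*i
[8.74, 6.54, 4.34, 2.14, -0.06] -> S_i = 8.74 + -2.20*i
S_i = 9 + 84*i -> [9, 93, 177, 261, 345]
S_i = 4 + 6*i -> [4, 10, 16, 22, 28]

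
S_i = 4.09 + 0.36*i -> [4.09, 4.45, 4.81, 5.17, 5.53]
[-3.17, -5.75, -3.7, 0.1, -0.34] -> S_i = Random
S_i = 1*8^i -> [1, 8, 64, 512, 4096]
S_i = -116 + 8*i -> [-116, -108, -100, -92, -84]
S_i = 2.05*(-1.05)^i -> [2.05, -2.15, 2.26, -2.37, 2.49]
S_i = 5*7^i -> [5, 35, 245, 1715, 12005]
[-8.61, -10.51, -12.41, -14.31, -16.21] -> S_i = -8.61 + -1.90*i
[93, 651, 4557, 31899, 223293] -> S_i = 93*7^i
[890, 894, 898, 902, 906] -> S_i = 890 + 4*i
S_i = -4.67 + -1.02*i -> [-4.67, -5.69, -6.71, -7.73, -8.75]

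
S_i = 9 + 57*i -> [9, 66, 123, 180, 237]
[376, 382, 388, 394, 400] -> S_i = 376 + 6*i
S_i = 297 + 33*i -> [297, 330, 363, 396, 429]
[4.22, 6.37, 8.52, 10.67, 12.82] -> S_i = 4.22 + 2.15*i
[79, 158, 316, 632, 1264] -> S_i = 79*2^i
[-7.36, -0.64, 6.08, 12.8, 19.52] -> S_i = -7.36 + 6.72*i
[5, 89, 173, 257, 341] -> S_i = 5 + 84*i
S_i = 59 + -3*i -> [59, 56, 53, 50, 47]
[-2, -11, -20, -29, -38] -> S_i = -2 + -9*i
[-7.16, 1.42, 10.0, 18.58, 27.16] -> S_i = -7.16 + 8.58*i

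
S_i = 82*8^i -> [82, 656, 5248, 41984, 335872]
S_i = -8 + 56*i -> [-8, 48, 104, 160, 216]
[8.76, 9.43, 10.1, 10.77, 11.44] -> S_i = 8.76 + 0.67*i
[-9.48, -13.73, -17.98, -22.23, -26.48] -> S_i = -9.48 + -4.25*i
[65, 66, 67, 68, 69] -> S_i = 65 + 1*i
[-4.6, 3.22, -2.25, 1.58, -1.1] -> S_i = -4.60*(-0.70)^i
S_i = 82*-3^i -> [82, -246, 738, -2214, 6642]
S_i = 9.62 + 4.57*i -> [9.62, 14.19, 18.76, 23.33, 27.9]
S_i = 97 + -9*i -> [97, 88, 79, 70, 61]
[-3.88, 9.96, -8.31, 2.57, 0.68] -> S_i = Random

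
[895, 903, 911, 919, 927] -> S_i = 895 + 8*i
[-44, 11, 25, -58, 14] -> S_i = Random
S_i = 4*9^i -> [4, 36, 324, 2916, 26244]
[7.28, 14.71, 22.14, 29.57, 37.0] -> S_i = 7.28 + 7.43*i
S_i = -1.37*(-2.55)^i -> [-1.37, 3.49, -8.91, 22.72, -57.93]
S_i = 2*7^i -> [2, 14, 98, 686, 4802]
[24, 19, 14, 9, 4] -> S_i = 24 + -5*i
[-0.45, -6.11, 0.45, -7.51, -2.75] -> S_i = Random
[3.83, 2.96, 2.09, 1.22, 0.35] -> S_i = 3.83 + -0.87*i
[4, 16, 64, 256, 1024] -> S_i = 4*4^i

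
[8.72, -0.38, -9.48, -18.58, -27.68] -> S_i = 8.72 + -9.10*i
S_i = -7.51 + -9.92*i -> [-7.51, -17.43, -27.35, -37.27, -47.19]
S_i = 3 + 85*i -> [3, 88, 173, 258, 343]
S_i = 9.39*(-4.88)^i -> [9.39, -45.82, 223.62, -1091.25, 5325.31]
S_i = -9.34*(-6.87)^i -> [-9.34, 64.17, -440.82, 3028.43, -20805.29]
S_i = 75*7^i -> [75, 525, 3675, 25725, 180075]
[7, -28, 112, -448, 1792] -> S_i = 7*-4^i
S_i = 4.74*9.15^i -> [4.74, 43.37, 396.84, 3631.13, 33224.83]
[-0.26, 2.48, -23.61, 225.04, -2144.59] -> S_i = -0.26*(-9.53)^i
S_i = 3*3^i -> [3, 9, 27, 81, 243]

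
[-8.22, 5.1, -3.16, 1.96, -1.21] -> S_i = -8.22*(-0.62)^i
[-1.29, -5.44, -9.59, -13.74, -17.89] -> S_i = -1.29 + -4.15*i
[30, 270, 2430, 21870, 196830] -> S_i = 30*9^i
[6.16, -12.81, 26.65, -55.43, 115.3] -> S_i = 6.16*(-2.08)^i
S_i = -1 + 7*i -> [-1, 6, 13, 20, 27]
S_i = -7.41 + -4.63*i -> [-7.41, -12.04, -16.67, -21.3, -25.93]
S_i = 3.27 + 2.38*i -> [3.27, 5.65, 8.03, 10.41, 12.79]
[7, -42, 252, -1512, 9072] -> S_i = 7*-6^i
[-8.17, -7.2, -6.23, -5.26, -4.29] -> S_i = -8.17 + 0.97*i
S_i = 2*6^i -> [2, 12, 72, 432, 2592]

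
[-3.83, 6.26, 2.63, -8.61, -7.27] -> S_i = Random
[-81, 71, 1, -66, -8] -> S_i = Random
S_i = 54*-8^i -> [54, -432, 3456, -27648, 221184]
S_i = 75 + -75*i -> [75, 0, -75, -150, -225]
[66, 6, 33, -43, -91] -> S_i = Random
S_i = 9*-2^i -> [9, -18, 36, -72, 144]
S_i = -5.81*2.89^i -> [-5.81, -16.79, -48.53, -140.24, -405.29]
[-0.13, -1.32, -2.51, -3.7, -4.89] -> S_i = -0.13 + -1.19*i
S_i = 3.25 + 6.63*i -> [3.25, 9.88, 16.51, 23.14, 29.77]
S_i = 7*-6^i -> [7, -42, 252, -1512, 9072]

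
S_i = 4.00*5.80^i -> [4.0, 23.2, 134.56, 780.45, 4526.6]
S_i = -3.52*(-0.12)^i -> [-3.52, 0.42, -0.05, 0.01, -0.0]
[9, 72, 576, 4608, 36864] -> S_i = 9*8^i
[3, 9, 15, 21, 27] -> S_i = 3 + 6*i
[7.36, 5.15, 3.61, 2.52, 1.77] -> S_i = 7.36*0.70^i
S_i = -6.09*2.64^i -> [-6.09, -16.08, -42.44, -112.05, -295.82]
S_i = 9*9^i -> [9, 81, 729, 6561, 59049]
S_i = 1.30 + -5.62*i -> [1.3, -4.32, -9.94, -15.56, -21.18]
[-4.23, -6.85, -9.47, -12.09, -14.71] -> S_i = -4.23 + -2.62*i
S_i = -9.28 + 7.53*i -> [-9.28, -1.75, 5.78, 13.31, 20.84]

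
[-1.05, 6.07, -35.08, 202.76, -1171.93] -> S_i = -1.05*(-5.78)^i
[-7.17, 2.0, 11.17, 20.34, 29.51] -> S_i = -7.17 + 9.17*i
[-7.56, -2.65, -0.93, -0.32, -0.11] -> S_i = -7.56*0.35^i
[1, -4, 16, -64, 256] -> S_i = 1*-4^i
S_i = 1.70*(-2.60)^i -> [1.7, -4.42, 11.49, -29.88, 77.69]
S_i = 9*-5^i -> [9, -45, 225, -1125, 5625]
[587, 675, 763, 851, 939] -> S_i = 587 + 88*i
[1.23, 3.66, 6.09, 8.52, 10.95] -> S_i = 1.23 + 2.43*i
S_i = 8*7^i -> [8, 56, 392, 2744, 19208]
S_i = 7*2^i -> [7, 14, 28, 56, 112]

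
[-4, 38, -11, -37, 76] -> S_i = Random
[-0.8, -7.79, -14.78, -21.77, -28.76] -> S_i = -0.80 + -6.99*i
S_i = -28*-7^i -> [-28, 196, -1372, 9604, -67228]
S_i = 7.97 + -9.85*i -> [7.97, -1.88, -11.73, -21.58, -31.43]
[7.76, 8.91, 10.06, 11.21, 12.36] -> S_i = 7.76 + 1.15*i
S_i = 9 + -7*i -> [9, 2, -5, -12, -19]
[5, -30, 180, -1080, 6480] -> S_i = 5*-6^i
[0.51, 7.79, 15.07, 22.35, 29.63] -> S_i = 0.51 + 7.28*i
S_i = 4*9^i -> [4, 36, 324, 2916, 26244]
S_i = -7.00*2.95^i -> [-7.0, -20.65, -60.92, -179.71, -530.13]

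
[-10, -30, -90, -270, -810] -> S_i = -10*3^i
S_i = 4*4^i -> [4, 16, 64, 256, 1024]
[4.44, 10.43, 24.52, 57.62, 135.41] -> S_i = 4.44*2.35^i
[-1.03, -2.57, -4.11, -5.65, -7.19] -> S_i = -1.03 + -1.54*i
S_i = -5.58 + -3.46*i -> [-5.58, -9.04, -12.5, -15.96, -19.42]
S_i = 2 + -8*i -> [2, -6, -14, -22, -30]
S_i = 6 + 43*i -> [6, 49, 92, 135, 178]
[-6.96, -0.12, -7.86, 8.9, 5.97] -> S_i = Random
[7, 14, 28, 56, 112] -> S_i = 7*2^i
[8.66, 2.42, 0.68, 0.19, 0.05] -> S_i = 8.66*0.28^i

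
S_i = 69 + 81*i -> [69, 150, 231, 312, 393]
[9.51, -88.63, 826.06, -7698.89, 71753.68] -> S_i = 9.51*(-9.32)^i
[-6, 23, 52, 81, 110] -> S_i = -6 + 29*i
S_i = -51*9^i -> [-51, -459, -4131, -37179, -334611]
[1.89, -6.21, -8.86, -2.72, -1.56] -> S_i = Random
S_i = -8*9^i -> [-8, -72, -648, -5832, -52488]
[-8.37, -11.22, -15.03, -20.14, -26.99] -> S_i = -8.37*1.34^i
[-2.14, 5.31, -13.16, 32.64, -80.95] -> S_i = -2.14*(-2.48)^i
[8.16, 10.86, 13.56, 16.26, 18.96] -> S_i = 8.16 + 2.70*i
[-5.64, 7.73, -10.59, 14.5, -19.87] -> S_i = -5.64*(-1.37)^i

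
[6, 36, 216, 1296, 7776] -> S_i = 6*6^i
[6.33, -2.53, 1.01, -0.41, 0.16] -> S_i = 6.33*(-0.40)^i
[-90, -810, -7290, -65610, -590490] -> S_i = -90*9^i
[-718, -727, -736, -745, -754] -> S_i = -718 + -9*i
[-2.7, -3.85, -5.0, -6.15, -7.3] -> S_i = -2.70 + -1.15*i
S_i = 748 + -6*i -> [748, 742, 736, 730, 724]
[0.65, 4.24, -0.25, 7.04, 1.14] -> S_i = Random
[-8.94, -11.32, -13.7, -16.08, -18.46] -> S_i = -8.94 + -2.38*i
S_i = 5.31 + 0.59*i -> [5.31, 5.9, 6.49, 7.08, 7.67]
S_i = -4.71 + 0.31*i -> [-4.71, -4.4, -4.09, -3.78, -3.47]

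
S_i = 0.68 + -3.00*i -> [0.68, -2.32, -5.32, -8.32, -11.32]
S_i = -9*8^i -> [-9, -72, -576, -4608, -36864]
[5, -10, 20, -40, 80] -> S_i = 5*-2^i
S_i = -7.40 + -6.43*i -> [-7.4, -13.83, -20.26, -26.69, -33.12]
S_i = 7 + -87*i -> [7, -80, -167, -254, -341]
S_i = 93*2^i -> [93, 186, 372, 744, 1488]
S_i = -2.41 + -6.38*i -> [-2.41, -8.79, -15.17, -21.55, -27.93]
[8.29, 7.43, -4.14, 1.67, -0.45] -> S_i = Random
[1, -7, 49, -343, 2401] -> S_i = 1*-7^i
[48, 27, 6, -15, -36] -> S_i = 48 + -21*i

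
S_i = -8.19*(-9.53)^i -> [-8.19, 78.05, -743.82, 7088.63, -67554.69]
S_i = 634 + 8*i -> [634, 642, 650, 658, 666]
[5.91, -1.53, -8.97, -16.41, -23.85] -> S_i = 5.91 + -7.44*i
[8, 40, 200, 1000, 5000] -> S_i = 8*5^i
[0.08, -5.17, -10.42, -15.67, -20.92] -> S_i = 0.08 + -5.25*i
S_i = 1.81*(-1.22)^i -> [1.81, -2.21, 2.69, -3.29, 4.01]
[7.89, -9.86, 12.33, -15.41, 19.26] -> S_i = 7.89*(-1.25)^i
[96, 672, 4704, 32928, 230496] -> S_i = 96*7^i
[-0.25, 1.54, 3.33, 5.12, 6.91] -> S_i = -0.25 + 1.79*i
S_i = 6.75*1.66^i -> [6.75, 11.2, 18.6, 30.88, 51.25]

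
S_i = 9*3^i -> [9, 27, 81, 243, 729]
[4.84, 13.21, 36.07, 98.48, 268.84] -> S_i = 4.84*2.73^i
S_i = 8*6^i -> [8, 48, 288, 1728, 10368]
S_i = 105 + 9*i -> [105, 114, 123, 132, 141]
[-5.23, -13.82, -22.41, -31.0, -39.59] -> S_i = -5.23 + -8.59*i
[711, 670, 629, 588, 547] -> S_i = 711 + -41*i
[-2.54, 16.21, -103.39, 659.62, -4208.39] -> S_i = -2.54*(-6.38)^i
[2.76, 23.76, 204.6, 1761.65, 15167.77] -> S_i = 2.76*8.61^i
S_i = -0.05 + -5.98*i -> [-0.05, -6.03, -12.01, -17.99, -23.97]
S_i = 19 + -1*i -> [19, 18, 17, 16, 15]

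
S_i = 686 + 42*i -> [686, 728, 770, 812, 854]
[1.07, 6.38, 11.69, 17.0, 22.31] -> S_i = 1.07 + 5.31*i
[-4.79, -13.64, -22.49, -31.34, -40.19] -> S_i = -4.79 + -8.85*i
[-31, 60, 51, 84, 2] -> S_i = Random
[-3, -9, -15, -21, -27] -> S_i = -3 + -6*i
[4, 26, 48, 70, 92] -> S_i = 4 + 22*i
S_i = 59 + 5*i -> [59, 64, 69, 74, 79]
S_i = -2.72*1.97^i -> [-2.72, -5.36, -10.56, -20.8, -40.97]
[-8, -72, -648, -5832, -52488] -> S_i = -8*9^i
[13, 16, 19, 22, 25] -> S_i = 13 + 3*i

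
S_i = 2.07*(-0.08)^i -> [2.07, -0.17, 0.01, -0.0, 0.0]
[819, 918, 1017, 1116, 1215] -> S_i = 819 + 99*i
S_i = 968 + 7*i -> [968, 975, 982, 989, 996]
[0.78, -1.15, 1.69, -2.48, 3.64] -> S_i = 0.78*(-1.47)^i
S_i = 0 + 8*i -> [0, 8, 16, 24, 32]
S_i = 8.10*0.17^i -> [8.1, 1.38, 0.23, 0.04, 0.01]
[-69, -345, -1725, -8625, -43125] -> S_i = -69*5^i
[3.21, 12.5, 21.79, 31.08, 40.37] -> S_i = 3.21 + 9.29*i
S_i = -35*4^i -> [-35, -140, -560, -2240, -8960]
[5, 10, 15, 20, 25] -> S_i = 5 + 5*i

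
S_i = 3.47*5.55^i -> [3.47, 19.26, 106.88, 593.21, 3292.32]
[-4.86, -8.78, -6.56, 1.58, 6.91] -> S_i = Random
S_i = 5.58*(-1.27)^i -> [5.58, -7.09, 9.0, -11.43, 14.52]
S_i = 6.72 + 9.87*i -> [6.72, 16.59, 26.46, 36.33, 46.2]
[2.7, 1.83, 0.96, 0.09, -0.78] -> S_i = 2.70 + -0.87*i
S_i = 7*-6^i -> [7, -42, 252, -1512, 9072]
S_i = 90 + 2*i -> [90, 92, 94, 96, 98]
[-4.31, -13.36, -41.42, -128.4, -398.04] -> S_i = -4.31*3.10^i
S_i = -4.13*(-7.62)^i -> [-4.13, 31.47, -239.81, 1827.32, -13924.19]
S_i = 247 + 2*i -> [247, 249, 251, 253, 255]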